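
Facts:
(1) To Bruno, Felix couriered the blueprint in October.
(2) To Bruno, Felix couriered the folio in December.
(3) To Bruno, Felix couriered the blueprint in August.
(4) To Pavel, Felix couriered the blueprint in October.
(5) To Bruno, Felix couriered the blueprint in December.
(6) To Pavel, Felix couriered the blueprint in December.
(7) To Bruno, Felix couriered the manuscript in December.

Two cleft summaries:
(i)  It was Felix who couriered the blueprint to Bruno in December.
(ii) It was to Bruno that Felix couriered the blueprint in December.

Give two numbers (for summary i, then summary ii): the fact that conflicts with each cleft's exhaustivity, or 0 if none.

(i): focus "Felix". No fact shares same thing, recipient, setting (the blueprint / Bruno / in December) with a different agent. 0.
(ii): focus "Bruno". Looking for same agent, thing, setting (Felix / the blueprint / in December) with some other recipient — fact (6) has Pavel there. Refuted.

0, 6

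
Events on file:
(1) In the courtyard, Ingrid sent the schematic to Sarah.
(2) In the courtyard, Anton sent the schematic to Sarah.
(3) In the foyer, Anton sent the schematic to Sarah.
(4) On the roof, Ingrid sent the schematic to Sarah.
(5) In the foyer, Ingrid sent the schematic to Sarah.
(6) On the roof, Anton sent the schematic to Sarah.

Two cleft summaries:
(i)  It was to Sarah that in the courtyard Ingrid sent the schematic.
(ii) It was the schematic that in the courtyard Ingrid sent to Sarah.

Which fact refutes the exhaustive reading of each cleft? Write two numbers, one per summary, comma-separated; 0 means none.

0, 0

(i): focus "Sarah". No fact shares same agent, thing, setting (Ingrid / the schematic / in the courtyard) with a different recipient. 0.
(ii): focus "the schematic". No fact shares same agent, recipient, setting (Ingrid / Sarah / in the courtyard) with a different thing. 0.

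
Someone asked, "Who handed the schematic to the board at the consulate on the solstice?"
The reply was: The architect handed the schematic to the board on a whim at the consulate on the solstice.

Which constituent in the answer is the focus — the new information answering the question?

The wh-word "who" asks about the subject (agent).
In the answer, "the schematic", "to the board", "at the consulate" and "on the solstice" are given — repeated from the question.
"on a whim" is also new, but it specifies the manner, which is not what the question asks about — so it is not the focus.
The constituent filling the subject (agent) gap is "the architect"; that is the focus.

the architect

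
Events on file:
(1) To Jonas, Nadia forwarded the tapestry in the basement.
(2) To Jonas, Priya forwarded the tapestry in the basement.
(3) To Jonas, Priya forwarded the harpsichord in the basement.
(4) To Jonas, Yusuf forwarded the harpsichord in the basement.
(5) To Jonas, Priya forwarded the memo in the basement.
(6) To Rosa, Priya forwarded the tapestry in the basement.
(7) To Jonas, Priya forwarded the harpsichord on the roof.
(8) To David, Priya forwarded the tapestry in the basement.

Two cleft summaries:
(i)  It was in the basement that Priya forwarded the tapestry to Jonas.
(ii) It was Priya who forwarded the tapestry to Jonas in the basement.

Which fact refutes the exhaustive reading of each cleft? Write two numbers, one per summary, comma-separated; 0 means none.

0, 1

Summary (i) focuses "in the basement" (the setting); background agent = Priya, thing = the tapestry, recipient = Jonas. No fact matches that background with a different setting, so 0.
Summary (ii) focuses "Priya" (the agent); background thing = the tapestry, recipient = Jonas, setting = in the basement. Fact (1) matches that background with agent = Nadia — refutes (ii).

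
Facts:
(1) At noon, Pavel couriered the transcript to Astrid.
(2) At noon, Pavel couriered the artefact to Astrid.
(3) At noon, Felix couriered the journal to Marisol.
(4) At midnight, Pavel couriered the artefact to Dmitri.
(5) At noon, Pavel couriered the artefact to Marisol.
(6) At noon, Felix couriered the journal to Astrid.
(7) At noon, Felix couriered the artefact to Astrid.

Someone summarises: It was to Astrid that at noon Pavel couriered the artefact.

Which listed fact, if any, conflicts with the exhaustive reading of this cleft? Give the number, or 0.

5

Focus of the cleft: "Astrid" (the recipient). Presupposed background: Pavel as agent and the artefact as thing and at noon as setting.
Exhaustivity: Astrid is the only recipient satisfying that background.
But fact (5) also has Pavel as agent and the artefact as thing and at noon as setting, with recipient = Marisol — so the exhaustive reading fails.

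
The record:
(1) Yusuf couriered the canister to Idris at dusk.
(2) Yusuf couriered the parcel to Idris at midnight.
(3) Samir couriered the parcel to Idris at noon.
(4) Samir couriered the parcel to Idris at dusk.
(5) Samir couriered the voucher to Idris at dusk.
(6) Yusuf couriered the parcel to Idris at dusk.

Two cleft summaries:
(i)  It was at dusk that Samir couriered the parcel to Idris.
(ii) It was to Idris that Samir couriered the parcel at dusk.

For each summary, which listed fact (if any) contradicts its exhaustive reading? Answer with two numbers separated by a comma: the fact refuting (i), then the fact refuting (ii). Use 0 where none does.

(i): focus "at dusk". Looking for Samir as agent and the parcel as thing and Idris as recipient with some other setting — fact (3) has at noon there. Refuted.
(ii): focus "Idris". No fact shares Samir as agent and the parcel as thing and at dusk as setting with a different recipient. 0.

3, 0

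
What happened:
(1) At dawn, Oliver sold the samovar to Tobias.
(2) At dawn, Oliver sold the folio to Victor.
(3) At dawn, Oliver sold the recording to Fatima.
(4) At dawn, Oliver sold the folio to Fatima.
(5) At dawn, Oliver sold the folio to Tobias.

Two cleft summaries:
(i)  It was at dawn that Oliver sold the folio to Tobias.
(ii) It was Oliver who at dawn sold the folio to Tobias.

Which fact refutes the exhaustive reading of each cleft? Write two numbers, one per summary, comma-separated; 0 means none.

0, 0

Summary (i) focuses "at dawn" (the setting); background agent = Oliver, thing = the folio, recipient = Tobias. No fact matches that background with a different setting, so 0.
Summary (ii) focuses "Oliver" (the agent); background thing = the folio, recipient = Tobias, setting = at dawn. No fact matches that background with a different agent, so 0.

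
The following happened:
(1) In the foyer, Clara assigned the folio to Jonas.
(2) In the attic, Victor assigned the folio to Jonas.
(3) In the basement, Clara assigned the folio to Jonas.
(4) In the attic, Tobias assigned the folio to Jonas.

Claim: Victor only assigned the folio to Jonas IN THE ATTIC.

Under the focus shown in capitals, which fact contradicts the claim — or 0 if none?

0

Focus (in capitals) is "in the attic" — the setting. "Only" excludes alternative settings while holding fixed agent = Victor, thing = the folio, recipient = Jonas.
Every other fact changes something in the background, not just the setting. Nothing refutes the claim.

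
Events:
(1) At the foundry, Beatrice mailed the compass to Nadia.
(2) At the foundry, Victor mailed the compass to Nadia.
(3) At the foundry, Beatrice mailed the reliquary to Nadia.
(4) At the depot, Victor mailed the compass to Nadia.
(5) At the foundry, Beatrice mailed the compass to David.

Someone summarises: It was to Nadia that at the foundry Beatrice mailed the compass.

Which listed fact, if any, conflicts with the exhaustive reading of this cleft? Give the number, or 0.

The cleft puts "Nadia" in focus and presupposes the open proposition with Beatrice as agent and the compass as thing and at the foundry as setting.
The exhaustive reading says no other recipient fits that background.
But fact (5) also has Beatrice as agent and the compass as thing and at the foundry as setting, with recipient = David — so the exhaustive reading fails.

5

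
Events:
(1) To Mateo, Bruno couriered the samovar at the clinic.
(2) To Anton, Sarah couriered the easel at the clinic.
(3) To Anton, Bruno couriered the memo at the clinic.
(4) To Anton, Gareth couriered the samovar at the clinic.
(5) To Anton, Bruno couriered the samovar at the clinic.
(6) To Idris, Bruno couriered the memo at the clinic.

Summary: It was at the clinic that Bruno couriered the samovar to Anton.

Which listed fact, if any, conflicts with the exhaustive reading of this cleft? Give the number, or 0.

Focus of the cleft: "at the clinic" (the setting). Presupposed background: agent = Bruno, thing = the samovar, recipient = Anton.
Exhaustivity: at the clinic is the only setting satisfying that background.
No listed fact matches the background with a different setting. Exhaustivity holds.

0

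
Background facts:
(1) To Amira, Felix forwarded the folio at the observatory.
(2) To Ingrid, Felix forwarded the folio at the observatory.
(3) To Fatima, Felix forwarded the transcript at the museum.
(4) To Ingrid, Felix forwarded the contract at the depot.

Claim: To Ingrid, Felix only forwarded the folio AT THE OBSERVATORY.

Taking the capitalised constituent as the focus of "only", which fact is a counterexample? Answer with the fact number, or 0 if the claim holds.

Focus (in capitals) is "at the observatory" — the setting. "Only" excludes alternative settings while holding fixed agent = Felix, thing = the folio, recipient = Ingrid.
Every other fact changes something in the background, not just the setting. Nothing refutes the claim.

0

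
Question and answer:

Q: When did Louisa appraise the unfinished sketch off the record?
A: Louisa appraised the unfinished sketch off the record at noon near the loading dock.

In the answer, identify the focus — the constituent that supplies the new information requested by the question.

at noon

The wh-word "when" asks about the time.
In the answer, "Louisa", "the unfinished sketch" and "off the record" are given — repeated from the question.
"near the loading dock" is also new, but it specifies the location, which is not what the question asks about — so it is not the focus.
The constituent filling the time gap is "at noon"; that is the focus.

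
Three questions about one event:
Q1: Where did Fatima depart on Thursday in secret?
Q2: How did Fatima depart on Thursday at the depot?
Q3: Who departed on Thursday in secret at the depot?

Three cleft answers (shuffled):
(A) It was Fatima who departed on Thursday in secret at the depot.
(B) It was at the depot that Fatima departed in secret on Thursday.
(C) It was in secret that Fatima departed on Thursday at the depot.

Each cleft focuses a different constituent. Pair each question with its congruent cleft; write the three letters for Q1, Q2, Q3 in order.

BCA

Q1 asks about the location; cleft (B) focuses "at the depot", which is the location — so Q1 → B.
Q2 asks about the manner; cleft (C) focuses "in secret", which is the manner — so Q2 → C.
Q3 asks about the subject (agent); cleft (A) focuses "Fatima", which is the subject (agent) — so Q3 → A.
Mapping: Q1→B, Q2→C, Q3→A.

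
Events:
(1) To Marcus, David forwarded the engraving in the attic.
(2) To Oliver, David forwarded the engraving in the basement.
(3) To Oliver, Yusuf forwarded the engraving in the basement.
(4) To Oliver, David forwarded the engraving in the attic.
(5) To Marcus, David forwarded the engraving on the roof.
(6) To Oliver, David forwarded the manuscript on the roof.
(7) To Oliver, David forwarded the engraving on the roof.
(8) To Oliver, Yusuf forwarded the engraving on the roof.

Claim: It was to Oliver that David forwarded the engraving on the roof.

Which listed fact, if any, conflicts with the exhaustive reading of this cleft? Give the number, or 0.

The cleft puts "Oliver" in focus and presupposes the open proposition with David as agent and the engraving as thing and on the roof as setting.
The exhaustive reading says no other recipient fits that background.
But fact (5) also has David as agent and the engraving as thing and on the roof as setting, with recipient = Marcus — so the exhaustive reading fails.

5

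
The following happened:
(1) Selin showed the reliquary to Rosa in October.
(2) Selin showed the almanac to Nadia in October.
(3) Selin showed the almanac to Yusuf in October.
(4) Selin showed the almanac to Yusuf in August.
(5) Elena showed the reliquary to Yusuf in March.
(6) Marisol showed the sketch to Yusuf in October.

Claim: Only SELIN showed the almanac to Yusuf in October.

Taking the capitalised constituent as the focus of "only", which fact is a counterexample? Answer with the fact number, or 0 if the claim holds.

The capitals mark "Selin" as focus. So "only" rules out other agents, with the rest (same thing, recipient, setting (the almanac / Yusuf / in October)) as background.
No fact matches same thing, recipient, setting (the almanac / Yusuf / in October) with a different agent — every other fact differs on at least one backgrounded slot. So no fact refutes it.

0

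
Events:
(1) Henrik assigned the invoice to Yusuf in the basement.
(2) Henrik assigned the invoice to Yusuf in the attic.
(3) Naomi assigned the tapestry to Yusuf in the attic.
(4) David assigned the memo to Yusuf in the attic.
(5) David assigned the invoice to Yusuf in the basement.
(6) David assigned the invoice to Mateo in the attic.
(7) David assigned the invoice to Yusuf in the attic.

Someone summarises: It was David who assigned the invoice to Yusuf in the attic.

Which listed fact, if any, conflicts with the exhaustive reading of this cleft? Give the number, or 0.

Focus of the cleft: "David" (the agent). Presupposed background: the invoice as thing and Yusuf as recipient and in the attic as setting.
Exhaustivity: David is the only agent satisfying that background.
But fact (2) also has the invoice as thing and Yusuf as recipient and in the attic as setting, with agent = Henrik — so the exhaustive reading fails.

2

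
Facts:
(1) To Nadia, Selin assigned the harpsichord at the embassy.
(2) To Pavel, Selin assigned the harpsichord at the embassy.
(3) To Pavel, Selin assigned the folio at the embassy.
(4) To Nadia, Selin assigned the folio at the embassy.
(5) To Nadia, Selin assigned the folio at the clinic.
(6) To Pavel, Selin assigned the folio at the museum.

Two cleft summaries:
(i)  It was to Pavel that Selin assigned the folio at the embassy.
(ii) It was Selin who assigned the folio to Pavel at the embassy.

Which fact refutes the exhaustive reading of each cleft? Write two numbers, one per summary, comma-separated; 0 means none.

(i): focus "Pavel". Looking for agent = Selin, thing = the folio, setting = at the embassy with some other recipient — fact (4) has Nadia there. Refuted.
(ii): focus "Selin". No fact shares thing = the folio, recipient = Pavel, setting = at the embassy with a different agent. 0.

4, 0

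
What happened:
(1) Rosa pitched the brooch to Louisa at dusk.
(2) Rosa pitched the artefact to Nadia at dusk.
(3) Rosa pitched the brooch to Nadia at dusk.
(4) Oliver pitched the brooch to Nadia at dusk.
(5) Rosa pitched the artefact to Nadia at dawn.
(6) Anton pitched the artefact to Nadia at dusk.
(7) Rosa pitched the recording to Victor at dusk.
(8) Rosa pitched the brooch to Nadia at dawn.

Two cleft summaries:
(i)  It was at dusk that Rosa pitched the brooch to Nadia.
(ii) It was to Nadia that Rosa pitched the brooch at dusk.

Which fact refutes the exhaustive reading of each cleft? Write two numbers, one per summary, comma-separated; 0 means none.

(i): focus "at dusk". Looking for agent = Rosa, thing = the brooch, recipient = Nadia with some other setting — fact (8) has at dawn there. Refuted.
(ii): focus "Nadia". Looking for agent = Rosa, thing = the brooch, setting = at dusk with some other recipient — fact (1) has Louisa there. Refuted.

8, 1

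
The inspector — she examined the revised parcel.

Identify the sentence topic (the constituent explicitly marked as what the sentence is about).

The construction explicitly marks "the inspector" as what the sentence is about — the topic.
The remainder of the clause is the comment (what is said about the topic).

the inspector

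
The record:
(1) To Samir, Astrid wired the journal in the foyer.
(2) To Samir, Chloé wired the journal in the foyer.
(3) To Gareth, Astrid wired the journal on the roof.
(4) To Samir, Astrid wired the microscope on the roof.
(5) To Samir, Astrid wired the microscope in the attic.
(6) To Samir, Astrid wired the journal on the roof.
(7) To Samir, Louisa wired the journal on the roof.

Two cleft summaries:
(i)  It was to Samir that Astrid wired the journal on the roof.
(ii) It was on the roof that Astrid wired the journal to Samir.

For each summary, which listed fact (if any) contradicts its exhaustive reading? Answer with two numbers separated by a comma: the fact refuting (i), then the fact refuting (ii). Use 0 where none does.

3, 1

Summary (i) focuses "Samir" (the recipient); background agent = Astrid, thing = the journal, setting = on the roof. Fact (3) matches that background with recipient = Gareth — refutes (i).
Summary (ii) focuses "on the roof" (the setting); background agent = Astrid, thing = the journal, recipient = Samir. Fact (1) matches that background with setting = in the foyer — refutes (ii).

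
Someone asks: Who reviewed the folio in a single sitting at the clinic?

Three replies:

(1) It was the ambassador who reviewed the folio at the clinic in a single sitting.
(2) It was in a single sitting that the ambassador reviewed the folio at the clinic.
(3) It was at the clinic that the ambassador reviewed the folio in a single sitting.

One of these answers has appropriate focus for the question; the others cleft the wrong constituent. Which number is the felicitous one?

1

The question word "who" targets the subject (agent).
Option (1) clefts "the ambassador" — that matches what the question asks about.
Option (2) clefts "in a single sitting" — the manner, not what was asked.
Option (3) clefts "at the clinic" — the location, not what was asked.
So the congruent reply is (1).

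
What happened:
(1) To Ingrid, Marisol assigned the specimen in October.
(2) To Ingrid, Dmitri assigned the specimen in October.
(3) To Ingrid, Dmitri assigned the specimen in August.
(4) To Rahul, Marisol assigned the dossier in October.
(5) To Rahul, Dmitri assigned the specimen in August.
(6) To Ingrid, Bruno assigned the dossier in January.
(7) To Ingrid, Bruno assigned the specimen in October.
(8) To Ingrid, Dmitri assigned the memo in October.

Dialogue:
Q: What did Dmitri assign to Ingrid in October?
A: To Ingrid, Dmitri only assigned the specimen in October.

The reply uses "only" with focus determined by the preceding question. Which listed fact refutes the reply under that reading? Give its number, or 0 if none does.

8

Answering "What did ...?" puts focus on the thing — here, "the specimen".
So "only" ranges over things; the rest (agent = Dmitri, recipient = Ingrid, setting = in October) is presupposed.
Fact (8) keeps agent = Dmitri, recipient = Ingrid, setting = in October but has thing = the memo; that refutes the reply.
(Fact (3) would refute a reading with focus on the setting — but that is not what the question asks.)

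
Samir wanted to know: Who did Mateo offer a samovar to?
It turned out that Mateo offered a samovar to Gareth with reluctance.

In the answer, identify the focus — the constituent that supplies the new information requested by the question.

to Gareth

The wh-word "who" asks about the recipient.
In the answer, "Mateo" and "a samovar" are given — repeated from the question.
"with reluctance" is also new, but it specifies the manner, which is not what the question asks about — so it is not the focus.
The constituent filling the recipient gap is "to Gareth"; that is the focus.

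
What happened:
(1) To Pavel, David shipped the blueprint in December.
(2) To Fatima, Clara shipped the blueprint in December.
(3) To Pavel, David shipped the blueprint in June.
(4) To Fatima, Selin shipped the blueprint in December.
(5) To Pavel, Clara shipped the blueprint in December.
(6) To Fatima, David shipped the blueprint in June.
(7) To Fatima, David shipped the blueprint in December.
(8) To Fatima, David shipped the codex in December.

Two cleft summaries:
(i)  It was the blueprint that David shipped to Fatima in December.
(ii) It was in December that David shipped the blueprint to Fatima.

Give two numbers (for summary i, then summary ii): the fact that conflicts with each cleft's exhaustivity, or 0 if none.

8, 6

Summary (i) focuses "the blueprint" (the thing); background David as agent and Fatima as recipient and in December as setting. Fact (8) matches that background with thing = the codex — refutes (i).
Summary (ii) focuses "in December" (the setting); background David as agent and the blueprint as thing and Fatima as recipient. Fact (6) matches that background with setting = in June — refutes (ii).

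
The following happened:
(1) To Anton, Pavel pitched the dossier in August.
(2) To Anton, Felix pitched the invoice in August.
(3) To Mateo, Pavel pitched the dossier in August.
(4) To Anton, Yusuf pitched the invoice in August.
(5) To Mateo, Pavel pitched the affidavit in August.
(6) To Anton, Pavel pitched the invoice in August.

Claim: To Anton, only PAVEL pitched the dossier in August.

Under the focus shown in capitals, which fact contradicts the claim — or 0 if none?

Focus (in capitals) is "Pavel" — the agent. "Only" excludes alternative agents while holding fixed the dossier as thing and Anton as recipient and in August as setting.
No fact matches the dossier as thing and Anton as recipient and in August as setting with a different agent — every other fact differs on at least one backgrounded slot. So no fact refutes it.

0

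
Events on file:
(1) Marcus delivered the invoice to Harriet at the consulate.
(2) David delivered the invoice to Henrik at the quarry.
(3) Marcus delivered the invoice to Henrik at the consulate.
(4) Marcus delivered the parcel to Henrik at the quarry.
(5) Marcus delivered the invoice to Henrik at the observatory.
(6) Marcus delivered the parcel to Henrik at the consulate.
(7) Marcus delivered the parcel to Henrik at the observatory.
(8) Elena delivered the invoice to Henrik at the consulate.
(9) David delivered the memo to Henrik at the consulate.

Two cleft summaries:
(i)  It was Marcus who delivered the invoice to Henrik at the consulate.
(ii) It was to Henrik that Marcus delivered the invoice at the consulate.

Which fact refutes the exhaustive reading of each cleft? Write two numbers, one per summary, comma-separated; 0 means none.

(i): focus "Marcus". Looking for same thing, recipient, setting (the invoice / Henrik / at the consulate) with some other agent — fact (8) has Elena there. Refuted.
(ii): focus "Henrik". Looking for same agent, thing, setting (Marcus / the invoice / at the consulate) with some other recipient — fact (1) has Harriet there. Refuted.

8, 1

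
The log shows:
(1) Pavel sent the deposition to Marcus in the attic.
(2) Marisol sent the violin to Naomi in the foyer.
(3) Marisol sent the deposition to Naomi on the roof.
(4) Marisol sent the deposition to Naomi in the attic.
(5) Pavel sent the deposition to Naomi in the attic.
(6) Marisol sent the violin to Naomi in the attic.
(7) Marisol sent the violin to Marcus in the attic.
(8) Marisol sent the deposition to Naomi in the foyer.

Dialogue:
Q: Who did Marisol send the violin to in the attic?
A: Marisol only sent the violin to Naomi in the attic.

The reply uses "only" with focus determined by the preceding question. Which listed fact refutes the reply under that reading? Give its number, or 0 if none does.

7

Answering "Who did ... to ...?" puts focus on the recipient — here, "Naomi".
"Only" then excludes alternative recipients while the background — agent = Marisol, thing = the violin, setting = in the attic — is held fixed.
Fact (7) shares the background with a different recipient (Marcus) — counterexample.
(Fact (2) would refute a reading with focus on the setting — but that is not what the question asks.)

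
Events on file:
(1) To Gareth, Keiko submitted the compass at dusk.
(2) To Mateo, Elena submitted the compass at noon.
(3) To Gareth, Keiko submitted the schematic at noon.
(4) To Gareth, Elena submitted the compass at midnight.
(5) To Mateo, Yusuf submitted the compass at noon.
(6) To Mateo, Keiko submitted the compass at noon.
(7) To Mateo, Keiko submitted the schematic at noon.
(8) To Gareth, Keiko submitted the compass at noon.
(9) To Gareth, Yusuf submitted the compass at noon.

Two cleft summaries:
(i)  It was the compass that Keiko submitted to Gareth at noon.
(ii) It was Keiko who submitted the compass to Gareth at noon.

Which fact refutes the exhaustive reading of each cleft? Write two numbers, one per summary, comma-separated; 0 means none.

Summary (i) focuses "the compass" (the thing); background Keiko as agent and Gareth as recipient and at noon as setting. Fact (3) matches that background with thing = the schematic — refutes (i).
Summary (ii) focuses "Keiko" (the agent); background the compass as thing and Gareth as recipient and at noon as setting. Fact (9) matches that background with agent = Yusuf — refutes (ii).

3, 9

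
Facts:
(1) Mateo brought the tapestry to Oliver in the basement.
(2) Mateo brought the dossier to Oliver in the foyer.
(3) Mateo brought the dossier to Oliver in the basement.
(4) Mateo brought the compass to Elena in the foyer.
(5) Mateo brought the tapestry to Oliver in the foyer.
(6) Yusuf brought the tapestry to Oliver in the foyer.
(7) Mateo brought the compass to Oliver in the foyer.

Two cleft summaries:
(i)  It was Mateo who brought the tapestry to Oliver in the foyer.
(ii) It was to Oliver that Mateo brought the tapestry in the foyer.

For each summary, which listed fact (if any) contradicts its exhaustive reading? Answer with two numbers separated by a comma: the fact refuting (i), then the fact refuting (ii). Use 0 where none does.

6, 0

(i): focus "Mateo". Looking for thing = the tapestry, recipient = Oliver, setting = in the foyer with some other agent — fact (6) has Yusuf there. Refuted.
(ii): focus "Oliver". No fact shares agent = Mateo, thing = the tapestry, setting = in the foyer with a different recipient. 0.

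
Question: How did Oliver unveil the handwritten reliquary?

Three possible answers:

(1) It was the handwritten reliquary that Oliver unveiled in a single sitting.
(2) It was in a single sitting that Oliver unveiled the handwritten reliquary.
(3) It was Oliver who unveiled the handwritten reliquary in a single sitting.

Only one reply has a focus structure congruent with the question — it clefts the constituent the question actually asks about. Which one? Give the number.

2

The question word "how" targets the manner.
Option (1) clefts "the handwritten reliquary" — the direct object, not what was asked.
Option (2) clefts "in a single sitting" — that matches what the question asks about.
Option (3) clefts "Oliver" — the subject (agent), not what was asked.
So the congruent reply is (2).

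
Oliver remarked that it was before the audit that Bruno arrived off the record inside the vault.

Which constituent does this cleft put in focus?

In an it-cleft "It was X that/who ...", the clefted constituent X is the focus; the that/who-clause expresses the presupposed open proposition.
Here the focus is "before the audit". The backgrounded (presupposed) material includes "Bruno", "off the record" and "inside the vault".

before the audit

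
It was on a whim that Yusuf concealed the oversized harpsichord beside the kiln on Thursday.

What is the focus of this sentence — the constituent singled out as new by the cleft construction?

on a whim

In an it-cleft "It was X that/who ...", the clefted constituent X is the focus; the that/who-clause expresses the presupposed open proposition.
Here the focus is "on a whim". The backgrounded (presupposed) material includes "Yusuf", "the oversized harpsichord", "beside the kiln" and "on Thursday".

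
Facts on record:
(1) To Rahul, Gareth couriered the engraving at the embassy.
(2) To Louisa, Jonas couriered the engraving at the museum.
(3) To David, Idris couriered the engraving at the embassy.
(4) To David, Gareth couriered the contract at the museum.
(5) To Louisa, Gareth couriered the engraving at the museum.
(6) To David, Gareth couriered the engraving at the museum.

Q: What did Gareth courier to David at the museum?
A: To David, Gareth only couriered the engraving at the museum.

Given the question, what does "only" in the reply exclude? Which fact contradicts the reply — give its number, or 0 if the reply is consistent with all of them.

Answering "What did ...?" puts focus on the thing — here, "the engraving".
So "only" ranges over things; the rest (Gareth as agent and David as recipient and at the museum as setting) is presupposed.
Fact (4) keeps Gareth as agent and David as recipient and at the museum as setting but has thing = the contract; that refutes the reply.
(Fact (5) would refute a reading with focus on the recipient — but that is not what the question asks.)

4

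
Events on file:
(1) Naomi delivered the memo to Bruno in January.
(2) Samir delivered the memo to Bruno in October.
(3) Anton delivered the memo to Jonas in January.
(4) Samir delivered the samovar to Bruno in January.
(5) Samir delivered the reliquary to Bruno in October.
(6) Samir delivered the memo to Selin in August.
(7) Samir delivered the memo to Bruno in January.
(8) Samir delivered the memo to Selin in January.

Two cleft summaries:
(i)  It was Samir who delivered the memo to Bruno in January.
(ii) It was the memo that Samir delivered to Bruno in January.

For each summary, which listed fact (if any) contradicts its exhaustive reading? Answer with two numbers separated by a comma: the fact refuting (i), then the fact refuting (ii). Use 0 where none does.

Summary (i) focuses "Samir" (the agent); background same thing, recipient, setting (the memo / Bruno / in January). Fact (1) matches that background with agent = Naomi — refutes (i).
Summary (ii) focuses "the memo" (the thing); background same agent, recipient, setting (Samir / Bruno / in January). Fact (4) matches that background with thing = the samovar — refutes (ii).

1, 4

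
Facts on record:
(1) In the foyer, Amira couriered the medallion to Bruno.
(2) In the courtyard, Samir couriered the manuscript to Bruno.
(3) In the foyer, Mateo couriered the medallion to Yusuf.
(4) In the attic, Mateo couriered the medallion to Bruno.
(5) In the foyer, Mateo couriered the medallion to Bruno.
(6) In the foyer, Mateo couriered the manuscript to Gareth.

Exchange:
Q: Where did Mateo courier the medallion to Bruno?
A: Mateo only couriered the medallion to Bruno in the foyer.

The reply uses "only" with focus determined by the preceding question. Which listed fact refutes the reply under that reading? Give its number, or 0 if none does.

Answering "Where did ...?" puts focus on the setting — here, "in the foyer".
So "only" ranges over settings; the rest (same agent, thing, recipient (Mateo / the medallion / Bruno)) is presupposed.
Fact (4) keeps same agent, thing, recipient (Mateo / the medallion / Bruno) but has setting = in the attic; that refutes the reply.
(Fact (3) would refute a reading with focus on the recipient — but that is not what the question asks.)

4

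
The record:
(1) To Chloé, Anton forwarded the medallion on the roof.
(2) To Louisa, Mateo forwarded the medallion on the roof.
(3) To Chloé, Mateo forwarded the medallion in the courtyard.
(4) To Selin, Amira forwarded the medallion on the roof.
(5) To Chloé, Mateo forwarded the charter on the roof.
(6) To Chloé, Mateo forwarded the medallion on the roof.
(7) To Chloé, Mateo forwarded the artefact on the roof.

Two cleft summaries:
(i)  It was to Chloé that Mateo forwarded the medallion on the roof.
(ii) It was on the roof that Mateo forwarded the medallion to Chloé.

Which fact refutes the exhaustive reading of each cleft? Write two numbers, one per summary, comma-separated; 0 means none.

(i): focus "Chloé". Looking for agent = Mateo, thing = the medallion, setting = on the roof with some other recipient — fact (2) has Louisa there. Refuted.
(ii): focus "on the roof". Looking for agent = Mateo, thing = the medallion, recipient = Chloé with some other setting — fact (3) has in the courtyard there. Refuted.

2, 3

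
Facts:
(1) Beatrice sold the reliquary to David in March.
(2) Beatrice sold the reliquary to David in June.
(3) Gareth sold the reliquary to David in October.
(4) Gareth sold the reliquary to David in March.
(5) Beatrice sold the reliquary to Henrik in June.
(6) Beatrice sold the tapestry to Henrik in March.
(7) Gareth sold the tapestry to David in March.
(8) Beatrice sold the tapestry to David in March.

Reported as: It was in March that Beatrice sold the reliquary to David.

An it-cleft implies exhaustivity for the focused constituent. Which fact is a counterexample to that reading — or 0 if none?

2

Focus of the cleft: "in March" (the setting). Presupposed background: same agent, thing, recipient (Beatrice / the reliquary / David).
The exhaustive reading says no other setting fits that background.
But fact (2) also has same agent, thing, recipient (Beatrice / the reliquary / David), with setting = in June — so the exhaustive reading fails.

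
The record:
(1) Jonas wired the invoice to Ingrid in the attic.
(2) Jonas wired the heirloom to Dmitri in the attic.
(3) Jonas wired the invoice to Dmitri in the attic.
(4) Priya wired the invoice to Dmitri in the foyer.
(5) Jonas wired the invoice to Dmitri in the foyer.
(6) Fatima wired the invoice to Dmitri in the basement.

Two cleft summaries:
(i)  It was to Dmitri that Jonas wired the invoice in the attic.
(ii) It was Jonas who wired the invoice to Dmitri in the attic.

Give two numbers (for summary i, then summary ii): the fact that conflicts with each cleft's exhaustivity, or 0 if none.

Summary (i) focuses "Dmitri" (the recipient); background Jonas as agent and the invoice as thing and in the attic as setting. Fact (1) matches that background with recipient = Ingrid — refutes (i).
Summary (ii) focuses "Jonas" (the agent); background the invoice as thing and Dmitri as recipient and in the attic as setting. No fact matches that background with a different agent, so 0.

1, 0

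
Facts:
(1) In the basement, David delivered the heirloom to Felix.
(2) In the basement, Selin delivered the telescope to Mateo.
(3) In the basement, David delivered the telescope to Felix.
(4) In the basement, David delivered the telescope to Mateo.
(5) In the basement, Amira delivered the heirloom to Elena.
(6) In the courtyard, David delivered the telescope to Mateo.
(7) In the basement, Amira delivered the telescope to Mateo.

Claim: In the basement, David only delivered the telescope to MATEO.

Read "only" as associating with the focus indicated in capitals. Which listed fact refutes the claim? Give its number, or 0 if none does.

3

Focus (in capitals) is "Mateo" — the recipient. "Only" excludes alternative recipients while holding fixed agent = David, thing = the telescope, setting = in the basement.
Fact (3) matches on agent = David, thing = the telescope, setting = in the basement, but has recipient = Felix instead. That refutes the claim.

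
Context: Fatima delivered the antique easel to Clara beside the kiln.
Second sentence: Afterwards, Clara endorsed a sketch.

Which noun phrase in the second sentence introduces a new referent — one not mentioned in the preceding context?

a sketch

"Clara" in the second sentence is given — already mentioned in the context.
"a sketch" has no antecedent in the context; it is discourse-new (the indefinite article also signals a new referent).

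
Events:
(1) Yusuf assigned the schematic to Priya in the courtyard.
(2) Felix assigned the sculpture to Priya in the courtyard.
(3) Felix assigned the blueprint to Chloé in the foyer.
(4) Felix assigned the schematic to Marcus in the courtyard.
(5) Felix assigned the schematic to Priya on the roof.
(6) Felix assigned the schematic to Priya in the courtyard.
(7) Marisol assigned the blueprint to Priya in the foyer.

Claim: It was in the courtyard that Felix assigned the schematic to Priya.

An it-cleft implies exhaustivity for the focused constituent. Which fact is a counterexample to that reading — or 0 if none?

The cleft puts "in the courtyard" in focus and presupposes the open proposition with agent = Felix, thing = the schematic, recipient = Priya.
Exhaustivity: in the courtyard is the only setting satisfying that background.
Fact (5) shares the background but with setting = on the roof; exhaustivity is violated.

5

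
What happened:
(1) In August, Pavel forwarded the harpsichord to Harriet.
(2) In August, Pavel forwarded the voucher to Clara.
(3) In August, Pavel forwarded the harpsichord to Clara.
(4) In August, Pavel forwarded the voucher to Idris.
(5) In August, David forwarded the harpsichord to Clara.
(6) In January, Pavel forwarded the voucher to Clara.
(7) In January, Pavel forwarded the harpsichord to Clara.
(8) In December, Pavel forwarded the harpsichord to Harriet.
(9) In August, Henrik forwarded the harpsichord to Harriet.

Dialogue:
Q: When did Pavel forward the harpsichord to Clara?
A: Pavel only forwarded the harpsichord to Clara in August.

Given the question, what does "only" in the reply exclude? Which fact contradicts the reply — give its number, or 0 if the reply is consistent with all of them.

7

The question "When did ...?" targets the setting, so in the reply the focus falls on "in August".
So "only" ranges over settings; the rest (agent = Pavel, thing = the harpsichord, recipient = Clara) is presupposed.
Fact (7) shares the background with a different setting (in January) — counterexample.
(Fact (1) would refute a reading with focus on the recipient — but that is not what the question asks.)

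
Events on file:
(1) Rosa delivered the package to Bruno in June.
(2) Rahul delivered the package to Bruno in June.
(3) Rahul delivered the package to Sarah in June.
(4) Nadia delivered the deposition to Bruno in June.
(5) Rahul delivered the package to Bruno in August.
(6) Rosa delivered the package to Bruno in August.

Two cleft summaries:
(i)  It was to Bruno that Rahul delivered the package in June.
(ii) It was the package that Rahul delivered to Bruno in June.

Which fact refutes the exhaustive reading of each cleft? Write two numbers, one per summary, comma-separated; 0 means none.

3, 0

(i): focus "Bruno". Looking for agent = Rahul, thing = the package, setting = in June with some other recipient — fact (3) has Sarah there. Refuted.
(ii): focus "the package". No fact shares agent = Rahul, recipient = Bruno, setting = in June with a different thing. 0.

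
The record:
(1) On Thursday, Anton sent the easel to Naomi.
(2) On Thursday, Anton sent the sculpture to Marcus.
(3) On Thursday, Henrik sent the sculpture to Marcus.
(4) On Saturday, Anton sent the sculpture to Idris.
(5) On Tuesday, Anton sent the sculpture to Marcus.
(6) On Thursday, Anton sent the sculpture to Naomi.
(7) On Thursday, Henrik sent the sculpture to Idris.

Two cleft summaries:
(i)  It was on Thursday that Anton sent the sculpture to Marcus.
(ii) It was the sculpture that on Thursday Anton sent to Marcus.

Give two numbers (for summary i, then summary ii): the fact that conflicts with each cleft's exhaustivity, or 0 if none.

Summary (i) focuses "on Thursday" (the setting); background agent = Anton, thing = the sculpture, recipient = Marcus. Fact (5) matches that background with setting = on Tuesday — refutes (i).
Summary (ii) focuses "the sculpture" (the thing); background agent = Anton, recipient = Marcus, setting = on Thursday. No fact matches that background with a different thing, so 0.

5, 0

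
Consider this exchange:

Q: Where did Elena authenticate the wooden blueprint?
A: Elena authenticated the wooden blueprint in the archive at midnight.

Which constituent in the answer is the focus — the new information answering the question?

The wh-word "where" asks about the location.
In the answer, "Elena" and "the wooden blueprint" are given — repeated from the question.
"at midnight" is also new, but it specifies the time, which is not what the question asks about — so it is not the focus.
The constituent filling the location gap is "in the archive"; that is the focus.

in the archive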